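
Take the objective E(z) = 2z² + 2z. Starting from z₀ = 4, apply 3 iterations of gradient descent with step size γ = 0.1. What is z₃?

E′(z) = 4z + 2
z₁ = 4 − 0.1·18 = 2.2
z₂ = 2.2 − 0.1·10.8 = 1.12
z₃ = 1.12 − 0.1·6.48 = 0.472

0.472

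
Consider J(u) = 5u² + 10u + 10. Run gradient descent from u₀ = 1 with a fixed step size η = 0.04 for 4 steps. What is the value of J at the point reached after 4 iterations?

5.3359232

J′(u) = 10u + 10
u₁ = 1 − 0.04·20 = 0.2
u₂ = 0.2 − 0.04·12 = -0.28
u₃ = -0.28 − 0.04·7.2 = -0.568
u₄ = -0.568 − 0.04·4.32 = -0.7408
J(-0.7408) = 5.3359232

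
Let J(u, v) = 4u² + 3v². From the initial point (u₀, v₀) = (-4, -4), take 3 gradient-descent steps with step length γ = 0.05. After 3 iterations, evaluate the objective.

8.633136

∇J = (8u, 6v)
(u₁, v₁) = (-4, -4) − 0.05·(-32, -24) = (-2.4, -2.8)
(u₂, v₂) = (-2.4, -2.8) − 0.05·(-19.2, -16.8) = (-1.44, -1.96)
(u₃, v₃) = (-1.44, -1.96) − 0.05·(-11.52, -11.76) = (-0.864, -1.372)
J(-0.864, -1.372) = 8.633136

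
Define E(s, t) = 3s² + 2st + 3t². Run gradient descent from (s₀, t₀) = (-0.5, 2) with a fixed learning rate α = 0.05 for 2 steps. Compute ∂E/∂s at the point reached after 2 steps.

-1.04

∇E = (6s + 2t, 2s + 6t)
(s₁, t₁) = (-0.5, 2) − 0.05·(1, 11) = (-0.55, 1.45)
(s₂, t₂) = (-0.55, 1.45) − 0.05·(-0.4, 7.6) = (-0.53, 1.07)
∂E/∂s at (-0.53, 1.07) = -1.04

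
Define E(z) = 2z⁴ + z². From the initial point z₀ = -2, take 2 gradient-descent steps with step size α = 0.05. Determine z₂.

0.1624

E′(z) = 8z³ + 2z
Step 1: E′(-2) = -68; z₁ = -2 − 0.05·(-68) = 1.4
Step 2: E′(1.4) = 24.752; z₂ = 1.4 − 0.05·24.752 = 0.1624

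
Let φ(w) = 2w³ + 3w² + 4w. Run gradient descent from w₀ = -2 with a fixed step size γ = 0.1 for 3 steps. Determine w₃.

φ′(w) = 6w² + 6w + 4
w₁ = -2 − 0.1·16 = -3.6
w₂ = -3.6 − 0.1·60.16 = -9.616
w₃ = -9.616 − 0.1·501.108736 = -59.7268736

-59.7268736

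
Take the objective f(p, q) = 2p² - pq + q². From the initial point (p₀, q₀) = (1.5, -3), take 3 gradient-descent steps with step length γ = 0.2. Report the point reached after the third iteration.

∇f = (4p - q, -p + 2q)
Step 1: at (1.5, -3), ∇f = (9, -7.5) → (1.5, -3) − 0.2·(9, -7.5) = (-0.3, -1.5)
Step 2: at (-0.3, -1.5), ∇f = (0.3, -2.7) → (-0.3, -1.5) − 0.2·(0.3, -2.7) = (-0.36, -0.96)
Step 3: at (-0.36, -0.96), ∇f = (-0.48, -1.56) → (-0.36, -0.96) − 0.2·(-0.48, -1.56) = (-0.264, -0.648)

(-0.264, -0.648)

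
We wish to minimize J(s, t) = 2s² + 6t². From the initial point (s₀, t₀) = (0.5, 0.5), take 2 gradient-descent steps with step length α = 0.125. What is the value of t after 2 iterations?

0.125

∇J = (4s, 12t)
(s₁, t₁) = (0.5, 0.5) − 0.125·(2, 6) = (0.25, -0.25)
(s₂, t₂) = (0.25, -0.25) − 0.125·(1, -3) = (0.125, 0.125)
t = 0.125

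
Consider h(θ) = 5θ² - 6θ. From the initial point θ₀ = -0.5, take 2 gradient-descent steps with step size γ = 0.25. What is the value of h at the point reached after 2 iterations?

28.828125

h′(θ) = 10θ - 6
Step 1: h′(-0.5) = -11; θ₁ = -0.5 − 0.25·(-11) = 2.25
Step 2: h′(2.25) = 16.5; θ₂ = 2.25 − 0.25·16.5 = -1.875
h(-1.875) = 28.828125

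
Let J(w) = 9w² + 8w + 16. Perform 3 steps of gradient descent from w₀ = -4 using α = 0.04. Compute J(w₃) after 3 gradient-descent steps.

14.277050630144

J′(w) = 18w + 8
Step 1: J′(-4) = -64; w₁ = -4 − 0.04·(-64) = -1.44
Step 2: J′(-1.44) = -17.92; w₂ = -1.44 − 0.04·(-17.92) = -0.7232
Step 3: J′(-0.7232) = -5.0176; w₃ = -0.7232 − 0.04·(-5.0176) = -0.522496
J(-0.522496) = 14.277050630144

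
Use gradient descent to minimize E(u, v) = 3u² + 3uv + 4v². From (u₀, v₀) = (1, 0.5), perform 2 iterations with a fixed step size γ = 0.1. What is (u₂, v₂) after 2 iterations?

∇E = (6u + 3v, 3u + 8v)
(u₁, v₁) = (1, 0.5) − 0.1·(7.5, 7) = (0.25, -0.2)
(u₂, v₂) = (0.25, -0.2) − 0.1·(0.9, -0.85) = (0.16, -0.115)

(0.16, -0.115)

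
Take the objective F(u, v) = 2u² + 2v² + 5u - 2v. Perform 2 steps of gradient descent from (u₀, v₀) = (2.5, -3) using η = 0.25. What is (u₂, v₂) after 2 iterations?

∇F = (4u + 5, 4v - 2)
Step 1: at (2.5, -3), ∇F = (15, -14) → (2.5, -3) − 0.25·(15, -14) = (-1.25, 0.5)
Step 2: at (-1.25, 0.5), ∇F = (0, 0) → (-1.25, 0.5) − 0.25·(0, 0) = (-1.25, 0.5)

(-1.25, 0.5)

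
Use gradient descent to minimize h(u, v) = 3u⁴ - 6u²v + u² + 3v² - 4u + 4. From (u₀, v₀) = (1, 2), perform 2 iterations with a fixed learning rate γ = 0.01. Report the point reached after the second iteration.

∇h = (12u³ - 12uv + 2u - 4, -6u² + 6v)
Step 1: at (1, 2), ∇h = (-14, 6) → (1, 2) − 0.01·(-14, 6) = (1.14, 1.94)
Step 2: at (1.14, 1.94), ∇h = (-10.480672, 3.8424) → (1.14, 1.94) − 0.01·(-10.480672, 3.8424) = (1.24480672, 1.901576)

(1.24480672, 1.901576)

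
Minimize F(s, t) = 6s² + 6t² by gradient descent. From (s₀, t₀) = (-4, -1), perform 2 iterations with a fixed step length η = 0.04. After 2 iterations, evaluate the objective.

7.45784832

∇F = (12s, 12t)
Step 1: at (-4, -1), ∇F = (-48, -12) → (-4, -1) − 0.04·(-48, -12) = (-2.08, -0.52)
Step 2: at (-2.08, -0.52), ∇F = (-24.96, -6.24) → (-2.08, -0.52) − 0.04·(-24.96, -6.24) = (-1.0816, -0.2704)
F(-1.0816, -0.2704) = 7.45784832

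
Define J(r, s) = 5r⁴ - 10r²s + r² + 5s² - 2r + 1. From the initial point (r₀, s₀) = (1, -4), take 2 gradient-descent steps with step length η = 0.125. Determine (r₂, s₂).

∇J = (20r³ - 20rs + 2r - 2, -10r² + 10s)
(r₁, s₁) = (1, -4) − 0.125·(100, -50) = (-11.5, 2.25)
(r₂, s₂) = (-11.5, 2.25) − 0.125·(-29925, -1300) = (3729.125, 164.75)

(3729.125, 164.75)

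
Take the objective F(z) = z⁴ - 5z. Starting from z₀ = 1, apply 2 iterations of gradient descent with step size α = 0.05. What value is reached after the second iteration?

F′(z) = 4z³ - 5
Step 1: F′(1) = -1; z₁ = 1 − 0.05·(-1) = 1.05
Step 2: F′(1.05) = -0.3695; z₂ = 1.05 − 0.05·(-0.3695) = 1.068475

1.068475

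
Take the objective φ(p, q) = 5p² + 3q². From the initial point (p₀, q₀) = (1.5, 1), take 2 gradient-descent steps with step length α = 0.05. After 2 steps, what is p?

0.375

∇φ = (10p, 6q)
Step 1: at (1.5, 1), ∇φ = (15, 6) → (1.5, 1) − 0.05·(15, 6) = (0.75, 0.7)
Step 2: at (0.75, 0.7), ∇φ = (7.5, 4.2) → (0.75, 0.7) − 0.05·(7.5, 4.2) = (0.375, 0.49)
p = 0.375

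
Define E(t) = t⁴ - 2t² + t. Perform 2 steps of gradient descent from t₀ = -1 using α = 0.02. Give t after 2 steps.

E′(t) = 4t³ - 4t + 1
t₁ = -1 − 0.02·1 = -1.02
t₂ = -1.02 − 0.02·0.835168 = -1.03670336

-1.03670336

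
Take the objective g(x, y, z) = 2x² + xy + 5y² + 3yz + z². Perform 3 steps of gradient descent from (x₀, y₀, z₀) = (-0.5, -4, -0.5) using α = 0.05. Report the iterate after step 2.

∇g = (4x + y, x + 10y + 3z, 3y + 2z)
(x₁, y₁, z₁) = (-0.5, -4, -0.5) − 0.05·(-6, -42, -13) = (-0.2, -1.9, 0.15)
(x₂, y₂, z₂) = (-0.2, -1.9, 0.15) − 0.05·(-2.7, -18.75, -5.4) = (-0.065, -0.9625, 0.42)

(-0.065, -0.9625, 0.42)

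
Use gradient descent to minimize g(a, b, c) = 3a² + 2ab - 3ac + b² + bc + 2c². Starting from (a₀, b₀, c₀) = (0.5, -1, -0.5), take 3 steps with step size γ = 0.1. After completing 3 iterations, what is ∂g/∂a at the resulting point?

∇g = (6a + 2b - 3c, 2a + 2b + c, -3a + b + 4c)
Step 1: at (0.5, -1, -0.5), ∇g = (2.5, -1.5, -4.5) → (0.5, -1, -0.5) − 0.1·(2.5, -1.5, -4.5) = (0.25, -0.85, -0.05)
Step 2: at (0.25, -0.85, -0.05), ∇g = (-0.05, -1.25, -1.8) → (0.25, -0.85, -0.05) − 0.1·(-0.05, -1.25, -1.8) = (0.255, -0.725, 0.13)
Step 3: at (0.255, -0.725, 0.13), ∇g = (-0.31, -0.81, -0.97) → (0.255, -0.725, 0.13) − 0.1·(-0.31, -0.81, -0.97) = (0.286, -0.644, 0.227)
∂g/∂a at (0.286, -0.644, 0.227) = -0.253

-0.253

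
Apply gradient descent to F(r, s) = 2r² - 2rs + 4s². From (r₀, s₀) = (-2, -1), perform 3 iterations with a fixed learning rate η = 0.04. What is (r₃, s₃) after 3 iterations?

(-1.355264, -0.607808)

∇F = (4r - 2s, -2r + 8s)
Step 1: at (-2, -1), ∇F = (-6, -4) → (-2, -1) − 0.04·(-6, -4) = (-1.76, -0.84)
Step 2: at (-1.76, -0.84), ∇F = (-5.36, -3.2) → (-1.76, -0.84) − 0.04·(-5.36, -3.2) = (-1.5456, -0.712)
Step 3: at (-1.5456, -0.712), ∇F = (-4.7584, -2.6048) → (-1.5456, -0.712) − 0.04·(-4.7584, -2.6048) = (-1.355264, -0.607808)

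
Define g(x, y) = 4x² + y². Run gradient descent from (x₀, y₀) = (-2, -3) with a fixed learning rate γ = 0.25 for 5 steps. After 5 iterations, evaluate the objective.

16.0087890625

∇g = (8x, 2y)
Step 1: at (-2, -3), ∇g = (-16, -6) → (-2, -3) − 0.25·(-16, -6) = (2, -1.5)
Step 2: at (2, -1.5), ∇g = (16, -3) → (2, -1.5) − 0.25·(16, -3) = (-2, -0.75)
Step 3: at (-2, -0.75), ∇g = (-16, -1.5) → (-2, -0.75) − 0.25·(-16, -1.5) = (2, -0.375)
Step 4: at (2, -0.375), ∇g = (16, -0.75) → (2, -0.375) − 0.25·(16, -0.75) = (-2, -0.1875)
Step 5: at (-2, -0.1875), ∇g = (-16, -0.375) → (-2, -0.1875) − 0.25·(-16, -0.375) = (2, -0.09375)
g(2, -0.09375) = 16.0087890625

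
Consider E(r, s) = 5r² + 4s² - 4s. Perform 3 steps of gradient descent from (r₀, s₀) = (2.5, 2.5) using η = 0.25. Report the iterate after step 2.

∇E = (10r, 8s - 4)
(r₁, s₁) = (2.5, 2.5) − 0.25·(25, 16) = (-3.75, -1.5)
(r₂, s₂) = (-3.75, -1.5) − 0.25·(-37.5, -16) = (5.625, 2.5)

(5.625, 2.5)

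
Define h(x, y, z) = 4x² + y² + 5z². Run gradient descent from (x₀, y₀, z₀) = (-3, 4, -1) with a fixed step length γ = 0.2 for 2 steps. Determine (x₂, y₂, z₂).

(-1.08, 1.44, -1)

∇h = (8x, 2y, 10z)
Step 1: at (-3, 4, -1), ∇h = (-24, 8, -10) → (-3, 4, -1) − 0.2·(-24, 8, -10) = (1.8, 2.4, 1)
Step 2: at (1.8, 2.4, 1), ∇h = (14.4, 4.8, 10) → (1.8, 2.4, 1) − 0.2·(14.4, 4.8, 10) = (-1.08, 1.44, -1)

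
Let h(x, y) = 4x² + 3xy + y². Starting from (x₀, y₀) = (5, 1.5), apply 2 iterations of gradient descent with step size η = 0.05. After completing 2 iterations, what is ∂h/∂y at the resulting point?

4.9725

∇h = (8x + 3y, 3x + 2y)
(x₁, y₁) = (5, 1.5) − 0.05·(44.5, 18) = (2.775, 0.6)
(x₂, y₂) = (2.775, 0.6) − 0.05·(24, 9.525) = (1.575, 0.12375)
∂h/∂y at (1.575, 0.12375) = 4.9725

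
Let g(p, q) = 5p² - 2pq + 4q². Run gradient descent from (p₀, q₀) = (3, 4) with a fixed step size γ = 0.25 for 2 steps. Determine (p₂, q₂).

(2.5, 1.25)

∇g = (10p - 2q, -2p + 8q)
(p₁, q₁) = (3, 4) − 0.25·(22, 26) = (-2.5, -2.5)
(p₂, q₂) = (-2.5, -2.5) − 0.25·(-20, -15) = (2.5, 1.25)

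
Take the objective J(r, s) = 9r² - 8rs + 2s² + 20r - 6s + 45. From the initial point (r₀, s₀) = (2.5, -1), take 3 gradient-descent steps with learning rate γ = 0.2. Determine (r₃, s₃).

∇J = (18r - 8s + 20, -8r + 4s - 6)
Step 1: at (2.5, -1), ∇J = (73, -30) → (2.5, -1) − 0.2·(73, -30) = (-12.1, 5)
Step 2: at (-12.1, 5), ∇J = (-237.8, 110.8) → (-12.1, 5) − 0.2·(-237.8, 110.8) = (35.46, -17.16)
Step 3: at (35.46, -17.16), ∇J = (795.56, -358.32) → (35.46, -17.16) − 0.2·(795.56, -358.32) = (-123.652, 54.504)

(-123.652, 54.504)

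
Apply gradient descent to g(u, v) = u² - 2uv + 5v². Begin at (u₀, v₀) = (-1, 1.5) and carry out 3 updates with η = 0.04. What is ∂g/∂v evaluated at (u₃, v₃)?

3.196736

∇g = (2u - 2v, -2u + 10v)
Step 1: at (-1, 1.5), ∇g = (-5, 17) → (-1, 1.5) − 0.04·(-5, 17) = (-0.8, 0.82)
Step 2: at (-0.8, 0.82), ∇g = (-3.24, 9.8) → (-0.8, 0.82) − 0.04·(-3.24, 9.8) = (-0.6704, 0.428)
Step 3: at (-0.6704, 0.428), ∇g = (-2.1968, 5.6208) → (-0.6704, 0.428) − 0.04·(-2.1968, 5.6208) = (-0.582528, 0.203168)
∂g/∂v at (-0.582528, 0.203168) = 3.196736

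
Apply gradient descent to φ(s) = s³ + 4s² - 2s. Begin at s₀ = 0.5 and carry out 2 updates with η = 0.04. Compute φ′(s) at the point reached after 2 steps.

φ′(s) = 3s² + 8s - 2
Step 1: φ′(0.5) = 2.75; s₁ = 0.5 − 0.04·2.75 = 0.39
Step 2: φ′(0.39) = 1.5763; s₂ = 0.39 − 0.04·1.5763 = 0.326948
φ′(s) at (0.326948) = 0.936268984112

0.936268984112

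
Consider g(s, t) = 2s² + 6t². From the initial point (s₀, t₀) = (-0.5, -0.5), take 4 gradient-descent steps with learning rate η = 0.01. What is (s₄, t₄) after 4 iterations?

(-0.42467328, -0.29984768)

∇g = (4s, 12t)
(s₁, t₁) = (-0.5, -0.5) − 0.01·(-2, -6) = (-0.48, -0.44)
(s₂, t₂) = (-0.48, -0.44) − 0.01·(-1.92, -5.28) = (-0.4608, -0.3872)
(s₃, t₃) = (-0.4608, -0.3872) − 0.01·(-1.8432, -4.6464) = (-0.442368, -0.340736)
(s₄, t₄) = (-0.442368, -0.340736) − 0.01·(-1.769472, -4.088832) = (-0.42467328, -0.29984768)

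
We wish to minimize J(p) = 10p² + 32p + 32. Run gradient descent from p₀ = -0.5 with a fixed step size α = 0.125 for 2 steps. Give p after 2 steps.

0.875

J′(p) = 20p + 32
p₁ = -0.5 − 0.125·22 = -3.25
p₂ = -3.25 − 0.125·(-33) = 0.875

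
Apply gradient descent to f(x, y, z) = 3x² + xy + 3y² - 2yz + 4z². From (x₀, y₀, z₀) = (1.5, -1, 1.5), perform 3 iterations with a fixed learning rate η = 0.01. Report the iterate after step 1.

∇f = (6x + y, x + 6y - 2z, -2y + 8z)
(x₁, y₁, z₁) = (1.5, -1, 1.5) − 0.01·(8, -7.5, 14) = (1.42, -0.925, 1.36)

(1.42, -0.925, 1.36)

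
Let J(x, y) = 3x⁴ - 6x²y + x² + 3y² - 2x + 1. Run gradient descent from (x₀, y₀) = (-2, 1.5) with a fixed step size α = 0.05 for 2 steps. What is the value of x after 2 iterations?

1.7068

∇J = (12x³ - 12xy + 2x - 2, -6x² + 6y)
(x₁, y₁) = (-2, 1.5) − 0.05·(-66, -15) = (1.3, 2.25)
(x₂, y₂) = (1.3, 2.25) − 0.05·(-8.136, 3.36) = (1.7068, 2.082)
x = 1.7068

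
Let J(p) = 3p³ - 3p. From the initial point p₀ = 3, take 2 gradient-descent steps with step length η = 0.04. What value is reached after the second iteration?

J′(p) = 9p² - 3
Step 1: J′(3) = 78; p₁ = 3 − 0.04·78 = -0.12
Step 2: J′(-0.12) = -2.8704; p₂ = -0.12 − 0.04·(-2.8704) = -0.005184

-0.005184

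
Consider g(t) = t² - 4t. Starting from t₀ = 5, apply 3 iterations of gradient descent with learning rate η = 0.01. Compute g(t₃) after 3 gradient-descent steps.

3.972581427776

g′(t) = 2t - 4
Step 1: g′(5) = 6; t₁ = 5 − 0.01·6 = 4.94
Step 2: g′(4.94) = 5.88; t₂ = 4.94 − 0.01·5.88 = 4.8812
Step 3: g′(4.8812) = 5.7624; t₃ = 4.8812 − 0.01·5.7624 = 4.823576
g(4.823576) = 3.972581427776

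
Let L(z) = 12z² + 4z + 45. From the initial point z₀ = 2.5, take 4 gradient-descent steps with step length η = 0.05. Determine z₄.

-0.1624

L′(z) = 24z + 4
z₁ = 2.5 − 0.05·64 = -0.7
z₂ = -0.7 − 0.05·(-12.8) = -0.06
z₃ = -0.06 − 0.05·2.56 = -0.188
z₄ = -0.188 − 0.05·(-0.512) = -0.1624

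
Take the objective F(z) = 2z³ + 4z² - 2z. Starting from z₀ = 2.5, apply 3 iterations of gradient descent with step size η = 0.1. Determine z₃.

F′(z) = 6z² + 8z - 2
z₁ = 2.5 − 0.1·55.5 = -3.05
z₂ = -3.05 − 0.1·29.415 = -5.9915
z₃ = -5.9915 − 0.1·165.4564335 = -22.53714335

-22.53714335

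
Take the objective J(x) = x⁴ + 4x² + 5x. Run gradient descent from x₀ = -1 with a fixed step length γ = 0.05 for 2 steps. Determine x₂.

-0.585075

J′(x) = 4x³ + 8x + 5
Step 1: J′(-1) = -7; x₁ = -1 − 0.05·(-7) = -0.65
Step 2: J′(-0.65) = -1.2985; x₂ = -0.65 − 0.05·(-1.2985) = -0.585075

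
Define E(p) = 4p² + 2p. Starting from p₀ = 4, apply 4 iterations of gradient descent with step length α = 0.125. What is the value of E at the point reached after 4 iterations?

-0.25

E′(p) = 8p + 2
p₁ = 4 − 0.125·34 = -0.25
p₂ = -0.25 − 0.125·0 = -0.25
p₃ = -0.25 − 0.125·0 = -0.25
p₄ = -0.25 − 0.125·0 = -0.25
E(-0.25) = -0.25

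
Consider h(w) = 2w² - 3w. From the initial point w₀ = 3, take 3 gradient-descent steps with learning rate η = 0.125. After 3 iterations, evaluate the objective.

h′(w) = 4w - 3
w₁ = 3 − 0.125·9 = 1.875
w₂ = 1.875 − 0.125·4.5 = 1.3125
w₃ = 1.3125 − 0.125·2.25 = 1.03125
h(1.03125) = -0.966796875

-0.966796875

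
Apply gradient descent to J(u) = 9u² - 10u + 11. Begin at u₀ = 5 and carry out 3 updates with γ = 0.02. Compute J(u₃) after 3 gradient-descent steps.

20.4390180864

J′(u) = 18u - 10
Step 1: J′(5) = 80; u₁ = 5 − 0.02·80 = 3.4
Step 2: J′(3.4) = 51.2; u₂ = 3.4 − 0.02·51.2 = 2.376
Step 3: J′(2.376) = 32.768; u₃ = 2.376 − 0.02·32.768 = 1.72064
J(1.72064) = 20.4390180864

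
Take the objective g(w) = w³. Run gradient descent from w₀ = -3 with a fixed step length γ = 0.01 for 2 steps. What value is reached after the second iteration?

-3.590787

g′(w) = 3w²
Step 1: g′(-3) = 27; w₁ = -3 − 0.01·27 = -3.27
Step 2: g′(-3.27) = 32.0787; w₂ = -3.27 − 0.01·32.0787 = -3.590787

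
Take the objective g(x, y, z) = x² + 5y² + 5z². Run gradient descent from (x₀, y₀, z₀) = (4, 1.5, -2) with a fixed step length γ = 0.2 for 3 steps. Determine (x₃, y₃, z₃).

∇g = (2x, 10y, 10z)
Step 1: at (4, 1.5, -2), ∇g = (8, 15, -20) → (4, 1.5, -2) − 0.2·(8, 15, -20) = (2.4, -1.5, 2)
Step 2: at (2.4, -1.5, 2), ∇g = (4.8, -15, 20) → (2.4, -1.5, 2) − 0.2·(4.8, -15, 20) = (1.44, 1.5, -2)
Step 3: at (1.44, 1.5, -2), ∇g = (2.88, 15, -20) → (1.44, 1.5, -2) − 0.2·(2.88, 15, -20) = (0.864, -1.5, 2)

(0.864, -1.5, 2)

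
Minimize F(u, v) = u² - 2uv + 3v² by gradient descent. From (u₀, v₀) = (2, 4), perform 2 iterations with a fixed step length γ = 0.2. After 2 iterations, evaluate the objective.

2.8224

∇F = (2u - 2v, -2u + 6v)
(u₁, v₁) = (2, 4) − 0.2·(-4, 20) = (2.8, 0)
(u₂, v₂) = (2.8, 0) − 0.2·(5.6, -5.6) = (1.68, 1.12)
F(1.68, 1.12) = 2.8224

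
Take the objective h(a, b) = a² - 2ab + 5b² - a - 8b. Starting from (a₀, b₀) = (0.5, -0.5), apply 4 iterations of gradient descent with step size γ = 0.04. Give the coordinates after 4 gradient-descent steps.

(0.54927488, 0.71603072)

∇h = (2a - 2b - 1, -2a + 10b - 8)
Step 1: at (0.5, -0.5), ∇h = (1, -14) → (0.5, -0.5) − 0.04·(1, -14) = (0.46, 0.06)
Step 2: at (0.46, 0.06), ∇h = (-0.2, -8.32) → (0.46, 0.06) − 0.04·(-0.2, -8.32) = (0.468, 0.3928)
Step 3: at (0.468, 0.3928), ∇h = (-0.8496, -5.008) → (0.468, 0.3928) − 0.04·(-0.8496, -5.008) = (0.501984, 0.59312)
Step 4: at (0.501984, 0.59312), ∇h = (-1.182272, -3.072768) → (0.501984, 0.59312) − 0.04·(-1.182272, -3.072768) = (0.54927488, 0.71603072)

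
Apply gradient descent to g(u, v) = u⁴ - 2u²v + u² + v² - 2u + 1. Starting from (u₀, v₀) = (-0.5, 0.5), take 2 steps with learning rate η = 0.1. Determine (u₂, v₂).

(-0.03875, 0.3725)

∇g = (4u³ - 4uv + 2u - 2, -2u² + 2v)
Step 1: at (-0.5, 0.5), ∇g = (-2.5, 0.5) → (-0.5, 0.5) − 0.1·(-2.5, 0.5) = (-0.25, 0.45)
Step 2: at (-0.25, 0.45), ∇g = (-2.1125, 0.775) → (-0.25, 0.45) − 0.1·(-2.1125, 0.775) = (-0.03875, 0.3725)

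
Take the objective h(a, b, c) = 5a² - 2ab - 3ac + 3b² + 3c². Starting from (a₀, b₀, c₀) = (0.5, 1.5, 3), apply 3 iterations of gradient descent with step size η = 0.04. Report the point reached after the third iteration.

∇h = (10a - 2b - 3c, -2a + 6b, -3a + 6c)
Step 1: at (0.5, 1.5, 3), ∇h = (-7, 8, 16.5) → (0.5, 1.5, 3) − 0.04·(-7, 8, 16.5) = (0.78, 1.18, 2.34)
Step 2: at (0.78, 1.18, 2.34), ∇h = (-1.58, 5.52, 11.7) → (0.78, 1.18, 2.34) − 0.04·(-1.58, 5.52, 11.7) = (0.8432, 0.9592, 1.872)
Step 3: at (0.8432, 0.9592, 1.872), ∇h = (0.8976, 4.0688, 8.7024) → (0.8432, 0.9592, 1.872) − 0.04·(0.8976, 4.0688, 8.7024) = (0.807296, 0.796448, 1.523904)

(0.807296, 0.796448, 1.523904)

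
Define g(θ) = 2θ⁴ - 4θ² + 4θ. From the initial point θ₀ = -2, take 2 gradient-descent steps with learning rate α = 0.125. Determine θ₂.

g′(θ) = 8θ³ - 8θ + 4
Step 1: g′(-2) = -44; θ₁ = -2 − 0.125·(-44) = 3.5
Step 2: g′(3.5) = 319; θ₂ = 3.5 − 0.125·319 = -36.375

-36.375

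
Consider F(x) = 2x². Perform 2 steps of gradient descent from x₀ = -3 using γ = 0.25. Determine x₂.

0

F′(x) = 4x
x₁ = -3 − 0.25·(-12) = 0
x₂ = 0 − 0.25·0 = 0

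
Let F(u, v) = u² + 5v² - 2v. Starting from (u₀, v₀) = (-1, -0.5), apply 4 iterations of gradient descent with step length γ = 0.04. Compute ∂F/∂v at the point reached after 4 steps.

∇F = (2u, 10v - 2)
Step 1: at (-1, -0.5), ∇F = (-2, -7) → (-1, -0.5) − 0.04·(-2, -7) = (-0.92, -0.22)
Step 2: at (-0.92, -0.22), ∇F = (-1.84, -4.2) → (-0.92, -0.22) − 0.04·(-1.84, -4.2) = (-0.8464, -0.052)
Step 3: at (-0.8464, -0.052), ∇F = (-1.6928, -2.52) → (-0.8464, -0.052) − 0.04·(-1.6928, -2.52) = (-0.778688, 0.0488)
Step 4: at (-0.778688, 0.0488), ∇F = (-1.557376, -1.512) → (-0.778688, 0.0488) − 0.04·(-1.557376, -1.512) = (-0.71639296, 0.10928)
∂F/∂v at (-0.71639296, 0.10928) = -0.9072

-0.9072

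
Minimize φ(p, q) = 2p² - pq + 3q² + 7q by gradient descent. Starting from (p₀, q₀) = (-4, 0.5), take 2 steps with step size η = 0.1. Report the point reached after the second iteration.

(-1.5, -1.295)

∇φ = (4p - q, -p + 6q + 7)
(p₁, q₁) = (-4, 0.5) − 0.1·(-16.5, 14) = (-2.35, -0.9)
(p₂, q₂) = (-2.35, -0.9) − 0.1·(-8.5, 3.95) = (-1.5, -1.295)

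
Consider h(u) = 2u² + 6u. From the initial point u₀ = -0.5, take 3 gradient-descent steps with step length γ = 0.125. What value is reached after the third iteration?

-1.375

h′(u) = 4u + 6
Step 1: h′(-0.5) = 4; u₁ = -0.5 − 0.125·4 = -1
Step 2: h′(-1) = 2; u₂ = -1 − 0.125·2 = -1.25
Step 3: h′(-1.25) = 1; u₃ = -1.25 − 0.125·1 = -1.375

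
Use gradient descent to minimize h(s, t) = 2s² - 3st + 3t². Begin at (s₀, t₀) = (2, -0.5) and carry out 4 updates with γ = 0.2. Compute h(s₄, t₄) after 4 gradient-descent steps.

0.3008

∇h = (4s - 3t, -3s + 6t)
Step 1: at (2, -0.5), ∇h = (9.5, -9) → (2, -0.5) − 0.2·(9.5, -9) = (0.1, 1.3)
Step 2: at (0.1, 1.3), ∇h = (-3.5, 7.5) → (0.1, 1.3) − 0.2·(-3.5, 7.5) = (0.8, -0.2)
Step 3: at (0.8, -0.2), ∇h = (3.8, -3.6) → (0.8, -0.2) − 0.2·(3.8, -3.6) = (0.04, 0.52)
Step 4: at (0.04, 0.52), ∇h = (-1.4, 3) → (0.04, 0.52) − 0.2·(-1.4, 3) = (0.32, -0.08)
h(0.32, -0.08) = 0.3008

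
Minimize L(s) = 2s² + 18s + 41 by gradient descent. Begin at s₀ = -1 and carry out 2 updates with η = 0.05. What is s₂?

L′(s) = 4s + 18
s₁ = -1 − 0.05·14 = -1.7
s₂ = -1.7 − 0.05·11.2 = -2.26

-2.26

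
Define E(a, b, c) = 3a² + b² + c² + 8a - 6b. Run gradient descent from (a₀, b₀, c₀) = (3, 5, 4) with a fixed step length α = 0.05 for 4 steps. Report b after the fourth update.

4.3122

∇E = (6a + 8, 2b - 6, 2c)
Step 1: at (3, 5, 4), ∇E = (26, 4, 8) → (3, 5, 4) − 0.05·(26, 4, 8) = (1.7, 4.8, 3.6)
Step 2: at (1.7, 4.8, 3.6), ∇E = (18.2, 3.6, 7.2) → (1.7, 4.8, 3.6) − 0.05·(18.2, 3.6, 7.2) = (0.79, 4.62, 3.24)
Step 3: at (0.79, 4.62, 3.24), ∇E = (12.74, 3.24, 6.48) → (0.79, 4.62, 3.24) − 0.05·(12.74, 3.24, 6.48) = (0.153, 4.458, 2.916)
Step 4: at (0.153, 4.458, 2.916), ∇E = (8.918, 2.916, 5.832) → (0.153, 4.458, 2.916) − 0.05·(8.918, 2.916, 5.832) = (-0.2929, 4.3122, 2.6244)
b = 4.3122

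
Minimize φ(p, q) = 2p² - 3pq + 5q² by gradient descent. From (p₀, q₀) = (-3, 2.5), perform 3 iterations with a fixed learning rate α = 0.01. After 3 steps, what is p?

∇φ = (4p - 3q, -3p + 10q)
(p₁, q₁) = (-3, 2.5) − 0.01·(-19.5, 34) = (-2.805, 2.16)
(p₂, q₂) = (-2.805, 2.16) − 0.01·(-17.7, 30.015) = (-2.628, 1.85985)
(p₃, q₃) = (-2.628, 1.85985) − 0.01·(-16.09155, 26.4825) = (-2.4670845, 1.595025)
p = -2.4670845

-2.4670845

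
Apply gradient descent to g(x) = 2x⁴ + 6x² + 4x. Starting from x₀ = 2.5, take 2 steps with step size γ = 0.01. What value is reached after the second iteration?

g′(x) = 8x³ + 12x + 4
Step 1: g′(2.5) = 159; x₁ = 2.5 − 0.01·159 = 0.91
Step 2: g′(0.91) = 20.948568; x₂ = 0.91 − 0.01·20.948568 = 0.70051432

0.70051432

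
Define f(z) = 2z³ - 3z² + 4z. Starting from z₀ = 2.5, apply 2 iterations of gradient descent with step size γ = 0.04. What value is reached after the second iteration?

1.127936

f′(z) = 6z² - 6z + 4
Step 1: f′(2.5) = 26.5; z₁ = 2.5 − 0.04·26.5 = 1.44
Step 2: f′(1.44) = 7.8016; z₂ = 1.44 − 0.04·7.8016 = 1.127936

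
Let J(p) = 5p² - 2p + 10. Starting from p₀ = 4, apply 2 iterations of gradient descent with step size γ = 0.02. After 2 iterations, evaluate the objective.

39.37312

J′(p) = 10p - 2
p₁ = 4 − 0.02·38 = 3.24
p₂ = 3.24 − 0.02·30.4 = 2.632
J(2.632) = 39.37312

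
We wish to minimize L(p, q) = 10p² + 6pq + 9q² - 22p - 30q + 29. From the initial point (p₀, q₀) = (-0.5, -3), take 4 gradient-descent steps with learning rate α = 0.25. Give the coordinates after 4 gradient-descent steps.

∇L = (20p + 6q - 22, 6p + 18q - 30)
Step 1: at (-0.5, -3), ∇L = (-50, -87) → (-0.5, -3) − 0.25·(-50, -87) = (12, 18.75)
Step 2: at (12, 18.75), ∇L = (330.5, 379.5) → (12, 18.75) − 0.25·(330.5, 379.5) = (-70.625, -76.125)
Step 3: at (-70.625, -76.125), ∇L = (-1891.25, -1824) → (-70.625, -76.125) − 0.25·(-1891.25, -1824) = (402.1875, 379.875)
Step 4: at (402.1875, 379.875), ∇L = (10301, 9220.875) → (402.1875, 379.875) − 0.25·(10301, 9220.875) = (-2173.0625, -1925.34375)

(-2173.0625, -1925.34375)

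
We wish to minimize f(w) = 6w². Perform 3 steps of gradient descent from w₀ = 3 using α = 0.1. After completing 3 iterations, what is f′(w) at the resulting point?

f′(w) = 12w
w₁ = 3 − 0.1·36 = -0.6
w₂ = -0.6 − 0.1·(-7.2) = 0.12
w₃ = 0.12 − 0.1·1.44 = -0.024
f′(w) at (-0.024) = -0.288

-0.288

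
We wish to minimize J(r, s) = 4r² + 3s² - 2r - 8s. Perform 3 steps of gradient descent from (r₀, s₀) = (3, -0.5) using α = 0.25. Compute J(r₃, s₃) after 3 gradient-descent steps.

24.82421875

∇J = (8r - 2, 6s - 8)
Step 1: at (3, -0.5), ∇J = (22, -11) → (3, -0.5) − 0.25·(22, -11) = (-2.5, 2.25)
Step 2: at (-2.5, 2.25), ∇J = (-22, 5.5) → (-2.5, 2.25) − 0.25·(-22, 5.5) = (3, 0.875)
Step 3: at (3, 0.875), ∇J = (22, -2.75) → (3, 0.875) − 0.25·(22, -2.75) = (-2.5, 1.5625)
J(-2.5, 1.5625) = 24.82421875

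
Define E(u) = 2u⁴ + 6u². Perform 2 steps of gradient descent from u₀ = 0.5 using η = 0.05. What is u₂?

E′(u) = 8u³ + 12u
Step 1: E′(0.5) = 7; u₁ = 0.5 − 0.05·7 = 0.15
Step 2: E′(0.15) = 1.827; u₂ = 0.15 − 0.05·1.827 = 0.05865

0.05865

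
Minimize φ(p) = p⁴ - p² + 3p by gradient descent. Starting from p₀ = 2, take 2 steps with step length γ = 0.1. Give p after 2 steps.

φ′(p) = 4p³ - 2p + 3
p₁ = 2 − 0.1·31 = -1.1
p₂ = -1.1 − 0.1·(-0.124) = -1.0876

-1.0876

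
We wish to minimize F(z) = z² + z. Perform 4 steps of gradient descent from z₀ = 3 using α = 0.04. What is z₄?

F′(z) = 2z + 1
Step 1: F′(3) = 7; z₁ = 3 − 0.04·7 = 2.72
Step 2: F′(2.72) = 6.44; z₂ = 2.72 − 0.04·6.44 = 2.4624
Step 3: F′(2.4624) = 5.9248; z₃ = 2.4624 − 0.04·5.9248 = 2.225408
Step 4: F′(2.225408) = 5.450816; z₄ = 2.225408 − 0.04·5.450816 = 2.00737536

2.00737536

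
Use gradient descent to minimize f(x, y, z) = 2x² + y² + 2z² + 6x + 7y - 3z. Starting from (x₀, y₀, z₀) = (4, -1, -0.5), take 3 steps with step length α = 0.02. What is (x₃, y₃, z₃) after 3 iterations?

(2.782784, -1.28816, -0.22336)

∇f = (4x + 6, 2y + 7, 4z - 3)
(x₁, y₁, z₁) = (4, -1, -0.5) − 0.02·(22, 5, -5) = (3.56, -1.1, -0.4)
(x₂, y₂, z₂) = (3.56, -1.1, -0.4) − 0.02·(20.24, 4.8, -4.6) = (3.1552, -1.196, -0.308)
(x₃, y₃, z₃) = (3.1552, -1.196, -0.308) − 0.02·(18.6208, 4.608, -4.232) = (2.782784, -1.28816, -0.22336)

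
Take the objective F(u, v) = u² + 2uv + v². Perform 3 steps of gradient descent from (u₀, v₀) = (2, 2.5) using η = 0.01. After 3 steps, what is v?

2.240656

∇F = (2u + 2v, 2u + 2v)
(u₁, v₁) = (2, 2.5) − 0.01·(9, 9) = (1.91, 2.41)
(u₂, v₂) = (1.91, 2.41) − 0.01·(8.64, 8.64) = (1.8236, 2.3236)
(u₃, v₃) = (1.8236, 2.3236) − 0.01·(8.2944, 8.2944) = (1.740656, 2.240656)
v = 2.240656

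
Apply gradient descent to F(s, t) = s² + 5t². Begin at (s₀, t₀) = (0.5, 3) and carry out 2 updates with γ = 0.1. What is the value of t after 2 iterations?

0

∇F = (2s, 10t)
(s₁, t₁) = (0.5, 3) − 0.1·(1, 30) = (0.4, 0)
(s₂, t₂) = (0.4, 0) − 0.1·(0.8, 0) = (0.32, 0)
t = 0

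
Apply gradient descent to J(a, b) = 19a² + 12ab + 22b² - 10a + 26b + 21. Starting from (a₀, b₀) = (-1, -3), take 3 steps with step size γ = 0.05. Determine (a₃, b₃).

(8.228, 9.212)

∇J = (38a + 12b - 10, 12a + 44b + 26)
(a₁, b₁) = (-1, -3) − 0.05·(-84, -118) = (3.2, 2.9)
(a₂, b₂) = (3.2, 2.9) − 0.05·(146.4, 192) = (-4.12, -6.7)
(a₃, b₃) = (-4.12, -6.7) − 0.05·(-246.96, -318.24) = (8.228, 9.212)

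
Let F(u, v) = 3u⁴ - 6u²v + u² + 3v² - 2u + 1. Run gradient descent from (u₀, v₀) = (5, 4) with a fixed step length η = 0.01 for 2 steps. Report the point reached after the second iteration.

(42.00416384, 8.483344)

∇F = (12u³ - 12uv + 2u - 2, -6u² + 6v)
(u₁, v₁) = (5, 4) − 0.01·(1268, -126) = (-7.68, 5.26)
(u₂, v₂) = (-7.68, 5.26) − 0.01·(-4968.416384, -322.3344) = (42.00416384, 8.483344)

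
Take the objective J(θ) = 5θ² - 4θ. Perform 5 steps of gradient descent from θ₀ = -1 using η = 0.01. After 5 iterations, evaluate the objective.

2.61704871298

J′(θ) = 10θ - 4
Step 1: J′(-1) = -14; θ₁ = -1 − 0.01·(-14) = -0.86
Step 2: J′(-0.86) = -12.6; θ₂ = -0.86 − 0.01·(-12.6) = -0.734
Step 3: J′(-0.734) = -11.34; θ₃ = -0.734 − 0.01·(-11.34) = -0.6206
Step 4: J′(-0.6206) = -10.206; θ₄ = -0.6206 − 0.01·(-10.206) = -0.51854
Step 5: J′(-0.51854) = -9.1854; θ₅ = -0.51854 − 0.01·(-9.1854) = -0.426686
J(-0.426686) = 2.61704871298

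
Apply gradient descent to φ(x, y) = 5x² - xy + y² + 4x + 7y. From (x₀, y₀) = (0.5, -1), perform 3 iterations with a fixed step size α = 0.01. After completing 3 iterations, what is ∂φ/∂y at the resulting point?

4.501901

∇φ = (10x - y + 4, -x + 2y + 7)
Step 1: at (0.5, -1), ∇φ = (10, 4.5) → (0.5, -1) − 0.01·(10, 4.5) = (0.4, -1.045)
Step 2: at (0.4, -1.045), ∇φ = (9.045, 4.51) → (0.4, -1.045) − 0.01·(9.045, 4.51) = (0.30955, -1.0901)
Step 3: at (0.30955, -1.0901), ∇φ = (8.1856, 4.51025) → (0.30955, -1.0901) − 0.01·(8.1856, 4.51025) = (0.227694, -1.1352025)
∂φ/∂y at (0.227694, -1.1352025) = 4.501901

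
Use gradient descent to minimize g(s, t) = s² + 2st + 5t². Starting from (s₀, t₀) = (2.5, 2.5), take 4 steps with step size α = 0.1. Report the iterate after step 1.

∇g = (2s + 2t, 2s + 10t)
(s₁, t₁) = (2.5, 2.5) − 0.1·(10, 30) = (1.5, -0.5)

(1.5, -0.5)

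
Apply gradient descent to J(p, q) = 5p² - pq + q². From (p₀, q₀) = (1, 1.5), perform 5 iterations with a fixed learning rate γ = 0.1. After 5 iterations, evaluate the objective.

0.304643594875

∇J = (10p - q, -p + 2q)
(p₁, q₁) = (1, 1.5) − 0.1·(8.5, 2) = (0.15, 1.3)
(p₂, q₂) = (0.15, 1.3) − 0.1·(0.2, 2.45) = (0.13, 1.055)
(p₃, q₃) = (0.13, 1.055) − 0.1·(0.245, 1.98) = (0.1055, 0.857)
(p₄, q₄) = (0.1055, 0.857) − 0.1·(0.198, 1.6085) = (0.0857, 0.69615)
(p₅, q₅) = (0.0857, 0.69615) − 0.1·(0.16085, 1.3066) = (0.069615, 0.56549)
J(0.069615, 0.56549) = 0.304643594875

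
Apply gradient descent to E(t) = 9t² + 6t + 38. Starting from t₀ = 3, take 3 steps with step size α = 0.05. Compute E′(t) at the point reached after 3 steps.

0.06

E′(t) = 18t + 6
t₁ = 3 − 0.05·60 = 0
t₂ = 0 − 0.05·6 = -0.3
t₃ = -0.3 − 0.05·0.6 = -0.33
E′(t) at (-0.33) = 0.06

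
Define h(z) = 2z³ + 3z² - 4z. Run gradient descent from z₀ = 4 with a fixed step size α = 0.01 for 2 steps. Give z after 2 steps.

2.225664

h′(z) = 6z² + 6z - 4
z₁ = 4 − 0.01·116 = 2.84
z₂ = 2.84 − 0.01·61.4336 = 2.225664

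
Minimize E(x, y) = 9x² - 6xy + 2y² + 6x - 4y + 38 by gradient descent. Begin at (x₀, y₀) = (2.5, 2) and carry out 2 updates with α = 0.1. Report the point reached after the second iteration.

∇E = (18x - 6y + 6, -6x + 4y - 4)
(x₁, y₁) = (2.5, 2) − 0.1·(39, -11) = (-1.4, 3.1)
(x₂, y₂) = (-1.4, 3.1) − 0.1·(-37.8, 16.8) = (2.38, 1.42)

(2.38, 1.42)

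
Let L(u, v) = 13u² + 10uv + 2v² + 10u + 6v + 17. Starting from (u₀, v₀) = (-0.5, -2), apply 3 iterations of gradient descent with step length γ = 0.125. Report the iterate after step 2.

∇L = (26u + 10v + 10, 10u + 4v + 6)
Step 1: at (-0.5, -2), ∇L = (-23, -7) → (-0.5, -2) − 0.125·(-23, -7) = (2.375, -1.125)
Step 2: at (2.375, -1.125), ∇L = (60.5, 25.25) → (2.375, -1.125) − 0.125·(60.5, 25.25) = (-5.1875, -4.28125)

(-5.1875, -4.28125)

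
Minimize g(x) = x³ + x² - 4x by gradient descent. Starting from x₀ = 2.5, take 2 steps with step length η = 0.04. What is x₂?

1.382308

g′(x) = 3x² + 2x - 4
x₁ = 2.5 − 0.04·19.75 = 1.71
x₂ = 1.71 − 0.04·8.1923 = 1.382308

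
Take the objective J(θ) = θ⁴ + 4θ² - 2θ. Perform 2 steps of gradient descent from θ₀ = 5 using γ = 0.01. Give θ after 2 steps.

-0.32740512

J′(θ) = 4θ³ + 8θ - 2
Step 1: J′(5) = 538; θ₁ = 5 − 0.01·538 = -0.38
Step 2: J′(-0.38) = -5.259488; θ₂ = -0.38 − 0.01·(-5.259488) = -0.32740512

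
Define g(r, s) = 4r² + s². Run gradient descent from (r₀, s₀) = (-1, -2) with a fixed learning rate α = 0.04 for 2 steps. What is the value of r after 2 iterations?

-0.4624

∇g = (8r, 2s)
(r₁, s₁) = (-1, -2) − 0.04·(-8, -4) = (-0.68, -1.84)
(r₂, s₂) = (-0.68, -1.84) − 0.04·(-5.44, -3.68) = (-0.4624, -1.6928)
r = -0.4624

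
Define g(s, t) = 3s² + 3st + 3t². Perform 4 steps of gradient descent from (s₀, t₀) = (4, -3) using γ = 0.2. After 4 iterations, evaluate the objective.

0.40157184

∇g = (6s + 3t, 3s + 6t)
(s₁, t₁) = (4, -3) − 0.2·(15, -6) = (1, -1.8)
(s₂, t₂) = (1, -1.8) − 0.2·(0.6, -7.8) = (0.88, -0.24)
(s₃, t₃) = (0.88, -0.24) − 0.2·(4.56, 1.2) = (-0.032, -0.48)
(s₄, t₄) = (-0.032, -0.48) − 0.2·(-1.632, -2.976) = (0.2944, 0.1152)
g(0.2944, 0.1152) = 0.40157184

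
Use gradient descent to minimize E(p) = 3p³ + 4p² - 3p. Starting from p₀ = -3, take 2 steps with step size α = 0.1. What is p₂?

-64.884

E′(p) = 9p² + 8p - 3
p₁ = -3 − 0.1·54 = -8.4
p₂ = -8.4 − 0.1·564.84 = -64.884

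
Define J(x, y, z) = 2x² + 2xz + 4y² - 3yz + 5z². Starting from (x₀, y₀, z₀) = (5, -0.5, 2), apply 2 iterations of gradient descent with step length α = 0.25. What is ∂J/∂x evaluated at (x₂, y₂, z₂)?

33.375

∇J = (4x + 2z, 8y - 3z, 2x - 3y + 10z)
Step 1: at (5, -0.5, 2), ∇J = (24, -10, 31.5) → (5, -0.5, 2) − 0.25·(24, -10, 31.5) = (-1, 2, -5.875)
Step 2: at (-1, 2, -5.875), ∇J = (-15.75, 33.625, -66.75) → (-1, 2, -5.875) − 0.25·(-15.75, 33.625, -66.75) = (2.9375, -6.40625, 10.8125)
∂J/∂x at (2.9375, -6.40625, 10.8125) = 33.375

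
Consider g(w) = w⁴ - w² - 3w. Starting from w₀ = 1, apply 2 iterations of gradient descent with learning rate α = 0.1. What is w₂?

g′(w) = 4w³ - 2w - 3
Step 1: g′(1) = -1; w₁ = 1 − 0.1·(-1) = 1.1
Step 2: g′(1.1) = 0.124; w₂ = 1.1 − 0.1·0.124 = 1.0876

1.0876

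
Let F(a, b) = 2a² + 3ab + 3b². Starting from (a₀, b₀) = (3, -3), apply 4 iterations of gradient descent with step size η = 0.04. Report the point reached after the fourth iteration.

∇F = (4a + 3b, 3a + 6b)
(a₁, b₁) = (3, -3) − 0.04·(3, -9) = (2.88, -2.64)
(a₂, b₂) = (2.88, -2.64) − 0.04·(3.6, -7.2) = (2.736, -2.352)
(a₃, b₃) = (2.736, -2.352) − 0.04·(3.888, -5.904) = (2.58048, -2.11584)
(a₄, b₄) = (2.58048, -2.11584) − 0.04·(3.9744, -4.9536) = (2.421504, -1.917696)

(2.421504, -1.917696)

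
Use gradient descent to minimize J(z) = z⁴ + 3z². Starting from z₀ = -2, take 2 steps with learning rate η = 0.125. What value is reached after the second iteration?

J′(z) = 4z³ + 6z
Step 1: J′(-2) = -44; z₁ = -2 − 0.125·(-44) = 3.5
Step 2: J′(3.5) = 192.5; z₂ = 3.5 − 0.125·192.5 = -20.5625

-20.5625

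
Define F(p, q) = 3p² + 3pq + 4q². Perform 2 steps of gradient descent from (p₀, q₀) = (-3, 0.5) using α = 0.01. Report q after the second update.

0.59105

∇F = (6p + 3q, 3p + 8q)
(p₁, q₁) = (-3, 0.5) − 0.01·(-16.5, -5) = (-2.835, 0.55)
(p₂, q₂) = (-2.835, 0.55) − 0.01·(-15.36, -4.105) = (-2.6814, 0.59105)
q = 0.59105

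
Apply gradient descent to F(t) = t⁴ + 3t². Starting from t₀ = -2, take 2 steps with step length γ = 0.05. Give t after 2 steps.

F′(t) = 4t³ + 6t
t₁ = -2 − 0.05·(-44) = 0.2
t₂ = 0.2 − 0.05·1.232 = 0.1384

0.1384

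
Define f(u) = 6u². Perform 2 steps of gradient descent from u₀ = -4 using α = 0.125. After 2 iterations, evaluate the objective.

f′(u) = 12u
Step 1: f′(-4) = -48; u₁ = -4 − 0.125·(-48) = 2
Step 2: f′(2) = 24; u₂ = 2 − 0.125·24 = -1
f(-1) = 6

6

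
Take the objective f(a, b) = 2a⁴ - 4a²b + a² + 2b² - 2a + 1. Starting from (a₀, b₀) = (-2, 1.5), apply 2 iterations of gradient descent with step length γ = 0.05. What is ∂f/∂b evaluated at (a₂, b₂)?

5.03583744

∇f = (8a³ - 8ab + 2a - 2, -4a² + 4b)
Step 1: at (-2, 1.5), ∇f = (-46, -10) → (-2, 1.5) − 0.05·(-46, -10) = (0.3, 2)
Step 2: at (0.3, 2), ∇f = (-5.984, 7.64) → (0.3, 2) − 0.05·(-5.984, 7.64) = (0.5992, 1.618)
∂f/∂b at (0.5992, 1.618) = 5.03583744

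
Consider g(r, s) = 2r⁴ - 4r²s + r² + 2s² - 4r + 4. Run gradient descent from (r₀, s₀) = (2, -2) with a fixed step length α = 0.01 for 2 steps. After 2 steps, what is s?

∇g = (8r³ - 8rs + 2r - 4, -4r² + 4s)
(r₁, s₁) = (2, -2) − 0.01·(96, -24) = (1.04, -1.76)
(r₂, s₂) = (1.04, -1.76) − 0.01·(21.722112, -11.3664) = (0.82277888, -1.646336)
s = -1.646336

-1.646336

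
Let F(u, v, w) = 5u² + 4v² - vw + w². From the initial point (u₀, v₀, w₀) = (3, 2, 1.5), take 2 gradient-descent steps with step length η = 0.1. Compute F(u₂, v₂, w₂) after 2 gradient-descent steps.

∇F = (10u, 8v - w, -v + 2w)
(u₁, v₁, w₁) = (3, 2, 1.5) − 0.1·(30, 14.5, 1) = (0, 0.55, 1.4)
(u₂, v₂, w₂) = (0, 0.55, 1.4) − 0.1·(0, 3, 2.25) = (0, 0.25, 1.175)
F(0, 0.25, 1.175) = 1.336875

1.336875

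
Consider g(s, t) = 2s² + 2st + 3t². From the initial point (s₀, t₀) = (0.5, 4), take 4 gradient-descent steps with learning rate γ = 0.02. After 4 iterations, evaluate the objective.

∇g = (4s + 2t, 2s + 6t)
(s₁, t₁) = (0.5, 4) − 0.02·(10, 25) = (0.3, 3.5)
(s₂, t₂) = (0.3, 3.5) − 0.02·(8.2, 21.6) = (0.136, 3.068)
(s₃, t₃) = (0.136, 3.068) − 0.02·(6.68, 18.68) = (0.0024, 2.6944)
(s₄, t₄) = (0.0024, 2.6944) − 0.02·(5.3984, 16.1712) = (-0.105568, 2.370976)
g(-0.105568, 2.370976) = 16.38627239424

16.38627239424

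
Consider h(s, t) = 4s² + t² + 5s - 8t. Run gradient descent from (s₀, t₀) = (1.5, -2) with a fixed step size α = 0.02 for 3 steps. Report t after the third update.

-1.308416

∇h = (8s + 5, 2t - 8)
(s₁, t₁) = (1.5, -2) − 0.02·(17, -12) = (1.16, -1.76)
(s₂, t₂) = (1.16, -1.76) − 0.02·(14.28, -11.52) = (0.8744, -1.5296)
(s₃, t₃) = (0.8744, -1.5296) − 0.02·(11.9952, -11.0592) = (0.634496, -1.308416)
t = -1.308416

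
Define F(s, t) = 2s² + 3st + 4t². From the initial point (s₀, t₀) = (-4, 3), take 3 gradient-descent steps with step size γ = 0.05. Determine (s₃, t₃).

∇F = (4s + 3t, 3s + 8t)
(s₁, t₁) = (-4, 3) − 0.05·(-7, 12) = (-3.65, 2.4)
(s₂, t₂) = (-3.65, 2.4) − 0.05·(-7.4, 8.25) = (-3.28, 1.9875)
(s₃, t₃) = (-3.28, 1.9875) − 0.05·(-7.1575, 6.06) = (-2.922125, 1.6845)

(-2.922125, 1.6845)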